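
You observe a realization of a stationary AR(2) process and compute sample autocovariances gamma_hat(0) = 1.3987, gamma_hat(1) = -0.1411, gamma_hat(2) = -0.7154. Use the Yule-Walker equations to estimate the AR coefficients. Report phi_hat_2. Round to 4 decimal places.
\hat\phi_{2} = -0.5270

The Yule-Walker equations for an AR(p) process read, in matrix form,
  Gamma_p phi = r_p,   with   (Gamma_p)_{ij} = gamma(|i - j|),
                       (r_p)_i = gamma(i),   i,j = 1..p.
Substitute the sample gammas (Toeplitz matrix and right-hand side of size 2):
  Gamma_p = [[1.3987, -0.1411], [-0.1411, 1.3987]]
  r_p     = [-0.1411, -0.7154]
Written out:
  1.3987 phi_1 - 0.1411 phi_2 = -0.1411
  -0.1411 phi_1 + 1.3987 phi_2 = -0.7154
Solve by Cramer's rule:
  det = gamma(0)^2 - gamma(1)^2 = (1.3987)^2 - (-0.1411)^2 = 1.95636169 - 0.01990921 = 1.93645248
  phi_hat_1 = [gamma(1) gamma(0) - gamma(1) gamma(2)] / det = [(-0.1411)(1.3987) - (-0.1411)(-0.7154)] / 1.93645248 = -0.29829951 / 1.93645248 = -0.154
  phi_hat_2 = [gamma(0) gamma(2) - gamma(1)^2] / det = [(1.3987)(-0.7154) - (-0.1411)^2] / 1.93645248 = -1.02053919 / 1.93645248 = -0.527
So phi_hat = [-0.1540, -0.5270].
Therefore phi_hat_2 = -0.5270.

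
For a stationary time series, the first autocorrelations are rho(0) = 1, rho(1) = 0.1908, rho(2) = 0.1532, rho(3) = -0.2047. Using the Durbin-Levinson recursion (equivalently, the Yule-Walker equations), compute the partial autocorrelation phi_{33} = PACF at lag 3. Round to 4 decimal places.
\phi_{33} = -0.2670

The PACF at lag k is phi_{kk}, the last component of the solution
to the Yule-Walker system G_k phi = r_k where
  (G_k)_{ij} = rho(|i - j|), (r_k)_i = rho(i), i,j = 1..k.
Equivalently, Durbin-Levinson gives phi_{kk} iteratively:
  phi_{11} = rho(1)
  phi_{kk} = [rho(k) - sum_{j=1..k-1} phi_{k-1,j} rho(k-j)]
            / [1 - sum_{j=1..k-1} phi_{k-1,j} rho(j)],
  phi_{k,j} = phi_{k-1,j} - phi_{kk} phi_{k-1,k-j},  j = 1..k-1.
Step k = 1:
  phi_11 = rho(1) = 0.1908.
Step k = 2:
  phi_22 = [rho(2) - phi_11 rho(1)] / [1 - phi_11 rho(1)] = [0.1532 - (0.1908)(0.1908)] / [1 - (0.1908)(0.1908)]
         = 0.11679536 / 0.96359536 = 0.121208.
  Update: phi_21 = phi_11 - phi_22 phi_11 = 0.1908 - (0.121208)(0.1908) = 0.167674.
Step k = 3:
  phi_33 = [rho(3) - phi_21 rho(2) - phi_22 rho(1)] / [1 - phi_21 rho(1) - phi_22 rho(2)]
    numerator   = -0.2047 - (0.167674)(0.1532) - (0.121208)(0.1908) = -0.25351405
    denominator = 1 - (0.167674)(0.1908) - (0.121208)(0.1532) = 0.94943884
  phi_33 = -0.25351405 / 0.94943884 = -0.267.
Therefore phi_{33} = -0.2670.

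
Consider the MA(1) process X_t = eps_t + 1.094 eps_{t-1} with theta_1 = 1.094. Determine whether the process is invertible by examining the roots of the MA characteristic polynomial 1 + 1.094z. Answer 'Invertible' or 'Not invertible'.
\text{Not invertible}

The MA(q) characteristic polynomial is P(z) = 1 + 1.094z.
Invertibility requires all roots to lie outside the unit circle, i.e. |z| > 1 for every root.
This is linear in z: 1 + (1.094) z = 0  =>  z = -1/(1.094) = -0.914077,  |z| = 0.914077.
Moduli of all roots: 0.9141.
All moduli strictly greater than 1? No.
Verdict: Not invertible.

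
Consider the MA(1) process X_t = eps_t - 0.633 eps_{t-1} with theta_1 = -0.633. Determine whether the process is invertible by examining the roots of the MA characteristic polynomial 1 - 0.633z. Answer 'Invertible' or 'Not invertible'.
\text{Invertible}

The MA(q) characteristic polynomial is P(z) = 1 - 0.633z.
Invertibility requires all roots to lie outside the unit circle, i.e. |z| > 1 for every root.
This is linear in z: 1 + (-0.633) z = 0  =>  z = -1/(-0.633) = 1.579779,  |z| = 1.579779.
Moduli of all roots: 1.5798.
All moduli strictly greater than 1? Yes.
Verdict: Invertible.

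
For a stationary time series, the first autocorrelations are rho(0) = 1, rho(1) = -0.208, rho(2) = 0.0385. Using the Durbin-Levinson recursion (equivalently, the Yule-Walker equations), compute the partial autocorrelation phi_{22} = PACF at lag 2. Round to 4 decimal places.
\phi_{22} = -0.0050

The PACF at lag k is phi_{kk}, the last component of the solution
to the Yule-Walker system G_k phi = r_k where
  (G_k)_{ij} = rho(|i - j|), (r_k)_i = rho(i), i,j = 1..k.
Equivalently, Durbin-Levinson gives phi_{kk} iteratively:
  phi_{11} = rho(1)
  phi_{kk} = [rho(k) - sum_{j=1..k-1} phi_{k-1,j} rho(k-j)]
            / [1 - sum_{j=1..k-1} phi_{k-1,j} rho(j)],
  phi_{k,j} = phi_{k-1,j} - phi_{kk} phi_{k-1,k-j},  j = 1..k-1.
Step k = 1:
  phi_11 = rho(1) = -0.208.
Step k = 2:
  phi_22 = [rho(2) - phi_11 rho(1)] / [1 - phi_11 rho(1)] = [0.0385 - (-0.208)(-0.208)] / [1 - (-0.208)(-0.208)]
         = -0.004764 / 0.956736 = -0.005.
Therefore phi_{22} = -0.0050.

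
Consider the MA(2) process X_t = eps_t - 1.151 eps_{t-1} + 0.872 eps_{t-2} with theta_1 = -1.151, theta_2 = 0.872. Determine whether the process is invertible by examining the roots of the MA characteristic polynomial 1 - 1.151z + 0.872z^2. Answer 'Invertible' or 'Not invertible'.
\text{Invertible}

The MA(q) characteristic polynomial is P(z) = 1 - 1.151z + 0.872z^2.
Invertibility requires all roots to lie outside the unit circle, i.e. |z| > 1 for every root.
Set 1 + (-1.151) z + (0.872) z^2 = 0, i.e. a z^2 + b z + c = 0 with a = 0.872, b = -1.151, c = 1.
Discriminant D = b^2 - 4ac = (-1.151)^2 - 4*(0.872)*1 = 1.324801 - (3.488) = -2.163199.
D < 0, so the roots are the complex-conjugate pair z = (-b +/- i sqrt(-D)) / (2a) = 0.66 +/- 0.8433i.
For a conjugate pair |z|^2 = z * conj(z) = (product of roots) = c/a = 1/(0.872) = 1.146789, so |z| = sqrt(1.146789) = 1.0709 for both roots.
Moduli of all roots: 1.0709, 1.0709.
All moduli strictly greater than 1? Yes.
Verdict: Invertible.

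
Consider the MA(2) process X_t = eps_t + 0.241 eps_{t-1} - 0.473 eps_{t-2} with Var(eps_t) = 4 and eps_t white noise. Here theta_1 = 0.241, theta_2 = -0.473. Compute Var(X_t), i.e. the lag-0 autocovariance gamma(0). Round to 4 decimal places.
\gamma(0) = 5.1272

For an MA(q) process X_t = eps_t + sum_i theta_i eps_{t-i} with
Var(eps_t) = sigma^2, the variance is
  gamma(0) = sigma^2 * (1 + sum_i theta_i^2).
  sum_i theta_i^2 = (0.241)^2 + (-0.473)^2 = 0.058081 + 0.223729 = 0.28181.
  gamma(0) = 4 * (1 + 0.28181) = 4 * 1.28181 = 5.12724, which rounds to 5.1272.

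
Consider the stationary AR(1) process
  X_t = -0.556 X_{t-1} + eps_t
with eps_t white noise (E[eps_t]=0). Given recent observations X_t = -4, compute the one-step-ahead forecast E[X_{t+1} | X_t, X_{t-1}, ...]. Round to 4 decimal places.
E[X_{t+1} \mid \mathcal F_t] = 2.2240

For an AR(p) model X_t = c + sum_i phi_i X_{t-i} + eps_t, the
one-step-ahead conditional mean is
  E[X_{t+1} | X_t, ...] = c + sum_i phi_i X_{t+1-i}.
Substitute known values:
  E[X_{t+1} | ...] = (-0.556) * (-4)
                   = 2.2240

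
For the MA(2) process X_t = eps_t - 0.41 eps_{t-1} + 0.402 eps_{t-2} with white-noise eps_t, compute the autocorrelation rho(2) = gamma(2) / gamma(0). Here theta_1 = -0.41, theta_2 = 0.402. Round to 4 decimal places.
\rho(2) = 0.3023

For an MA(q) process with theta_0 = 1, the autocovariance is
  gamma(k) = sigma^2 * sum_{i=0..q-k} theta_i * theta_{i+k},
and rho(k) = gamma(k) / gamma(0). Sigma^2 cancels.
  numerator   = (1)*(0.402) = 0.402.
  denominator = (1)^2 + (-0.41)^2 + (0.402)^2 = 1.329704.
  rho(2) = 0.402 / 1.329704 = 0.3023.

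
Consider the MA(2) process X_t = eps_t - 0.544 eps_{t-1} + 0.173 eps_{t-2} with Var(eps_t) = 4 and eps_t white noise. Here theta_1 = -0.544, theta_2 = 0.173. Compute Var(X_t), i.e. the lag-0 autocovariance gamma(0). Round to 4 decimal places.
\gamma(0) = 5.3035

For an MA(q) process X_t = eps_t + sum_i theta_i eps_{t-i} with
Var(eps_t) = sigma^2, the variance is
  gamma(0) = sigma^2 * (1 + sum_i theta_i^2).
  sum_i theta_i^2 = (-0.544)^2 + (0.173)^2 = 0.295936 + 0.029929 = 0.325865.
  gamma(0) = 4 * (1 + 0.325865) = 4 * 1.325865 = 5.30346, which rounds to 5.3035.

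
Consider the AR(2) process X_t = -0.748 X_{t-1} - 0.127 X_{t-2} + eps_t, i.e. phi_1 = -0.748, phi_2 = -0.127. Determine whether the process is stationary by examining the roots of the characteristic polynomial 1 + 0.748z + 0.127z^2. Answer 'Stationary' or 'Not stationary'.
\text{Stationary}

The AR(p) characteristic polynomial is P(z) = 1 + 0.748z + 0.127z^2.
Stationarity requires all roots to lie outside the unit circle, i.e. |z| > 1 for every root.
Set 1 + (0.748) z + (0.127) z^2 = 0, i.e. a z^2 + b z + c = 0 with a = 0.127, b = 0.748, c = 1.
Discriminant D = b^2 - 4ac = (0.748)^2 - 4*(0.127)*1 = 0.559504 - (0.508) = 0.051504.
D >= 0, so the roots are real: z = (-b +/- sqrt(D)) / (2a) = (-0.748 +/- 0.226945) / (0.254).
  z_1 = (-0.748 + 0.226945) / (0.254) = -2.0514,   |z_1| = 2.0514.
  z_2 = (-0.748 - 0.226945) / (0.254) = -3.8384,   |z_2| = 3.8384.
Moduli of all roots: 2.0514, 3.8384.
All moduli strictly greater than 1? Yes.
Verdict: Stationary.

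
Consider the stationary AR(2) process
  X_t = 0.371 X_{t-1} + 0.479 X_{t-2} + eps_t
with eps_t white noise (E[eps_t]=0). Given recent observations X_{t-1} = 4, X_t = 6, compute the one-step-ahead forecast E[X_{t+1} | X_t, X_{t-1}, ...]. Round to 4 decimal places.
E[X_{t+1} \mid \mathcal F_t] = 4.1420

For an AR(p) model X_t = c + sum_i phi_i X_{t-i} + eps_t, the
one-step-ahead conditional mean is
  E[X_{t+1} | X_t, ...] = c + sum_i phi_i X_{t+1-i}.
Substitute known values:
  E[X_{t+1} | ...] = (0.371) * (6) + (0.479) * (4)
                   = 4.1420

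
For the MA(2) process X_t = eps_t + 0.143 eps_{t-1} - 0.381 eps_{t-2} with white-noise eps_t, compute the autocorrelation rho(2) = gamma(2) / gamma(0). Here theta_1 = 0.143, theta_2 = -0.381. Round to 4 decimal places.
\rho(2) = -0.3269

For an MA(q) process with theta_0 = 1, the autocovariance is
  gamma(k) = sigma^2 * sum_{i=0..q-k} theta_i * theta_{i+k},
and rho(k) = gamma(k) / gamma(0). Sigma^2 cancels.
  numerator   = (1)*(-0.381) = -0.381.
  denominator = (1)^2 + (0.143)^2 + (-0.381)^2 = 1.16561.
  rho(2) = -0.381 / 1.16561 = -0.3269.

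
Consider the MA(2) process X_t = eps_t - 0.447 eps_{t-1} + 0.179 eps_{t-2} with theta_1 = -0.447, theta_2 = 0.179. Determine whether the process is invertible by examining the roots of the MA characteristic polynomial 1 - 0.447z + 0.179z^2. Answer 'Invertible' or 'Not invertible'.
\text{Invertible}

The MA(q) characteristic polynomial is P(z) = 1 - 0.447z + 0.179z^2.
Invertibility requires all roots to lie outside the unit circle, i.e. |z| > 1 for every root.
Set 1 + (-0.447) z + (0.179) z^2 = 0, i.e. a z^2 + b z + c = 0 with a = 0.179, b = -0.447, c = 1.
Discriminant D = b^2 - 4ac = (-0.447)^2 - 4*(0.179)*1 = 0.199809 - (0.716) = -0.516191.
D < 0, so the roots are the complex-conjugate pair z = (-b +/- i sqrt(-D)) / (2a) = 1.2486 +/- 2.0069i.
For a conjugate pair |z|^2 = z * conj(z) = (product of roots) = c/a = 1/(0.179) = 5.586592, so |z| = sqrt(5.586592) = 2.3636 for both roots.
Moduli of all roots: 2.3636, 2.3636.
All moduli strictly greater than 1? Yes.
Verdict: Invertible.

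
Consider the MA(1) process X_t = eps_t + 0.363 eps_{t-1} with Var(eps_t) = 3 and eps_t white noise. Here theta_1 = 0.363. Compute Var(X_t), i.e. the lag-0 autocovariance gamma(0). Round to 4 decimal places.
\gamma(0) = 3.3953

For an MA(q) process X_t = eps_t + sum_i theta_i eps_{t-i} with
Var(eps_t) = sigma^2, the variance is
  gamma(0) = sigma^2 * (1 + sum_i theta_i^2).
  sum_i theta_i^2 = (0.363)^2 = 0.131769.
  gamma(0) = 3 * (1 + 0.131769) = 3 * 1.131769 = 3.395307, which rounds to 3.3953.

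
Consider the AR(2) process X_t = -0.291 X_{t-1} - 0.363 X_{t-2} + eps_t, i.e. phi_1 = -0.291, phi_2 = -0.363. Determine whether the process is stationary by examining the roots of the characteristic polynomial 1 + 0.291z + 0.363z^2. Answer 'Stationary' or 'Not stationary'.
\text{Stationary}

The AR(p) characteristic polynomial is P(z) = 1 + 0.291z + 0.363z^2.
Stationarity requires all roots to lie outside the unit circle, i.e. |z| > 1 for every root.
Set 1 + (0.291) z + (0.363) z^2 = 0, i.e. a z^2 + b z + c = 0 with a = 0.363, b = 0.291, c = 1.
Discriminant D = b^2 - 4ac = (0.291)^2 - 4*(0.363)*1 = 0.084681 - (1.452) = -1.367319.
D < 0, so the roots are the complex-conjugate pair z = (-b +/- i sqrt(-D)) / (2a) = -0.4008 +/- 1.6106i.
For a conjugate pair |z|^2 = z * conj(z) = (product of roots) = c/a = 1/(0.363) = 2.754821, so |z| = sqrt(2.754821) = 1.6598 for both roots.
Moduli of all roots: 1.6598, 1.6598.
All moduli strictly greater than 1? Yes.
Verdict: Stationary.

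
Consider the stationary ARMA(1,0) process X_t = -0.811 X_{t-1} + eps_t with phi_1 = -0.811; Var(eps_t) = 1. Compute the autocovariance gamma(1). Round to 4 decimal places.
\gamma(1) = -2.3694

Multiply the model equation by X_{t-k} and take expectations. With theta_0 = psi_0 = 1 and psi_j the MA(infinity) weights, this gives
  gamma(k) - sum_i phi_i gamma(k-i) = c_k,
  c_k = sigma^2 * sum_{j=k..q} theta_j psi_{j-k}   (c_k = 0 for k > q),
using gamma(-m) = gamma(m).
Pure AR (q = 0): c_0 = sigma^2 = 1, c_k = 0 for k >= 1.
Equations for k = 0 and k = 1 (AR order 1):
  gamma(0) = phi_1 gamma(1) + c_0
  gamma(1) = phi_1 gamma(0) + c_1
Substituting the second into the first: gamma(0) (1 - phi_1^2) = c_0 + phi_1 c_1, so
  gamma(0) = c_0 / (1 - phi_1^2) = 1 / (1 - (-0.811)^2) = 1 / 0.342279 = 2.921593.
  gamma(1) = phi_1 gamma(0) = (-0.811)(2.921593) = -2.369412.
Therefore gamma(1) = -2.3694 (to 4 decimal places).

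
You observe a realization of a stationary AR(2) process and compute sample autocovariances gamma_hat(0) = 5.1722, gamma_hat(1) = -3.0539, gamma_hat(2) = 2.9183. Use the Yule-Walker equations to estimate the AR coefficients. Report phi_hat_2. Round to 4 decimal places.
\hat\phi_{2} = 0.3310

The Yule-Walker equations for an AR(p) process read, in matrix form,
  Gamma_p phi = r_p,   with   (Gamma_p)_{ij} = gamma(|i - j|),
                       (r_p)_i = gamma(i),   i,j = 1..p.
Substitute the sample gammas (Toeplitz matrix and right-hand side of size 2):
  Gamma_p = [[5.1722, -3.0539], [-3.0539, 5.1722]]
  r_p     = [-3.0539, 2.9183]
Written out:
  5.1722 phi_1 - 3.0539 phi_2 = -3.0539
  -3.0539 phi_1 + 5.1722 phi_2 = 2.9183
Solve by Cramer's rule:
  det = gamma(0)^2 - gamma(1)^2 = (5.1722)^2 - (-3.0539)^2 = 26.75165284 - 9.32630521 = 17.42534763
  phi_hat_1 = [gamma(1) gamma(0) - gamma(1) gamma(2)] / det = [(-3.0539)(5.1722) - (-3.0539)(2.9183)] / 17.42534763 = -6.88318521 / 17.42534763 = -0.395
  phi_hat_2 = [gamma(0) gamma(2) - gamma(1)^2] / det = [(5.1722)(2.9183) - (-3.0539)^2] / 17.42534763 = 5.76772605 / 17.42534763 = 0.331
So phi_hat = [-0.3950, 0.3310].
Therefore phi_hat_2 = 0.3310.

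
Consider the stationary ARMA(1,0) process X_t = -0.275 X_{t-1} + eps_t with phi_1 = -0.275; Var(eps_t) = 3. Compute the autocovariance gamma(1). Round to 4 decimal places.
\gamma(1) = -0.8925

Multiply the model equation by X_{t-k} and take expectations. With theta_0 = psi_0 = 1 and psi_j the MA(infinity) weights, this gives
  gamma(k) - sum_i phi_i gamma(k-i) = c_k,
  c_k = sigma^2 * sum_{j=k..q} theta_j psi_{j-k}   (c_k = 0 for k > q),
using gamma(-m) = gamma(m).
Pure AR (q = 0): c_0 = sigma^2 = 3, c_k = 0 for k >= 1.
Equations for k = 0 and k = 1 (AR order 1):
  gamma(0) = phi_1 gamma(1) + c_0
  gamma(1) = phi_1 gamma(0) + c_1
Substituting the second into the first: gamma(0) (1 - phi_1^2) = c_0 + phi_1 c_1, so
  gamma(0) = c_0 / (1 - phi_1^2) = 3 / (1 - (-0.275)^2) = 3 / 0.924375 = 3.245436.
  gamma(1) = phi_1 gamma(0) = (-0.275)(3.245436) = -0.892495.
Therefore gamma(1) = -0.8925 (to 4 decimal places).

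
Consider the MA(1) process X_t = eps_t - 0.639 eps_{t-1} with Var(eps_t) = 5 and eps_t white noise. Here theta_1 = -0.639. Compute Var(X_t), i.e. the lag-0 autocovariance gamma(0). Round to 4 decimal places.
\gamma(0) = 7.0416

For an MA(q) process X_t = eps_t + sum_i theta_i eps_{t-i} with
Var(eps_t) = sigma^2, the variance is
  gamma(0) = sigma^2 * (1 + sum_i theta_i^2).
  sum_i theta_i^2 = (-0.639)^2 = 0.408321.
  gamma(0) = 5 * (1 + 0.408321) = 5 * 1.408321 = 7.041605, which rounds to 7.0416.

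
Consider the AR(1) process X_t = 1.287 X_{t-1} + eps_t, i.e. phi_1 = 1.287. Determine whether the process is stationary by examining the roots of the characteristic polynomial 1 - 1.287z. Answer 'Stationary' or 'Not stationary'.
\text{Not stationary}

The AR(p) characteristic polynomial is P(z) = 1 - 1.287z.
Stationarity requires all roots to lie outside the unit circle, i.e. |z| > 1 for every root.
This is linear in z: 1 + (-1.287) z = 0  =>  z = -1/(-1.287) = 0.777001,  |z| = 0.777001.
Moduli of all roots: 0.7770.
All moduli strictly greater than 1? No.
Verdict: Not stationary.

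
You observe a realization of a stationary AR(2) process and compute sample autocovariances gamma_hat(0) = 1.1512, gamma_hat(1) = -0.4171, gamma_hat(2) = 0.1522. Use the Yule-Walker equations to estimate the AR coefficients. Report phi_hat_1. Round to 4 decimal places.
\hat\phi_{1} = -0.3619

The Yule-Walker equations for an AR(p) process read, in matrix form,
  Gamma_p phi = r_p,   with   (Gamma_p)_{ij} = gamma(|i - j|),
                       (r_p)_i = gamma(i),   i,j = 1..p.
Substitute the sample gammas (Toeplitz matrix and right-hand side of size 2):
  Gamma_p = [[1.1512, -0.4171], [-0.4171, 1.1512]]
  r_p     = [-0.4171, 0.1522]
Written out:
  1.1512 phi_1 - 0.4171 phi_2 = -0.4171
  -0.4171 phi_1 + 1.1512 phi_2 = 0.1522
Solve by Cramer's rule:
  det = gamma(0)^2 - gamma(1)^2 = (1.1512)^2 - (-0.4171)^2 = 1.32526144 - 0.17397241 = 1.15128903
  phi_hat_1 = [gamma(1) gamma(0) - gamma(1) gamma(2)] / det = [(-0.4171)(1.1512) - (-0.4171)(0.1522)] / 1.15128903 = -0.4166829 / 1.15128903 = -0.3619
  phi_hat_2 = [gamma(0) gamma(2) - gamma(1)^2] / det = [(1.1512)(0.1522) - (-0.4171)^2] / 1.15128903 = 0.00124023 / 1.15128903 = 0.0011
So phi_hat = [-0.3619, 0.0011].
Therefore phi_hat_1 = -0.3619.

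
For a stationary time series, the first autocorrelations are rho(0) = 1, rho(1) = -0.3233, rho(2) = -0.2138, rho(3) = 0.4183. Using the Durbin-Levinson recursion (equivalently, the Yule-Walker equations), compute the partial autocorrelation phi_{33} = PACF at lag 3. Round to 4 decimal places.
\phi_{33} = 0.2680

The PACF at lag k is phi_{kk}, the last component of the solution
to the Yule-Walker system G_k phi = r_k where
  (G_k)_{ij} = rho(|i - j|), (r_k)_i = rho(i), i,j = 1..k.
Equivalently, Durbin-Levinson gives phi_{kk} iteratively:
  phi_{11} = rho(1)
  phi_{kk} = [rho(k) - sum_{j=1..k-1} phi_{k-1,j} rho(k-j)]
            / [1 - sum_{j=1..k-1} phi_{k-1,j} rho(j)],
  phi_{k,j} = phi_{k-1,j} - phi_{kk} phi_{k-1,k-j},  j = 1..k-1.
Step k = 1:
  phi_11 = rho(1) = -0.3233.
Step k = 2:
  phi_22 = [rho(2) - phi_11 rho(1)] / [1 - phi_11 rho(1)] = [-0.2138 - (-0.3233)(-0.3233)] / [1 - (-0.3233)(-0.3233)]
         = -0.31832289 / 0.89547711 = -0.355479.
  Update: phi_21 = phi_11 - phi_22 phi_11 = -0.3233 - (-0.355479)(-0.3233) = -0.438226.
Step k = 3:
  phi_33 = [rho(3) - phi_21 rho(2) - phi_22 rho(1)] / [1 - phi_21 rho(1) - phi_22 rho(2)]
    numerator   = 0.4183 - (-0.438226)(-0.2138) - (-0.355479)(-0.3233) = 0.20968103
    denominator = 1 - (-0.438226)(-0.3233) - (-0.355479)(-0.2138) = 0.78232016
  phi_33 = 0.20968103 / 0.78232016 = 0.268.
Therefore phi_{33} = 0.2680.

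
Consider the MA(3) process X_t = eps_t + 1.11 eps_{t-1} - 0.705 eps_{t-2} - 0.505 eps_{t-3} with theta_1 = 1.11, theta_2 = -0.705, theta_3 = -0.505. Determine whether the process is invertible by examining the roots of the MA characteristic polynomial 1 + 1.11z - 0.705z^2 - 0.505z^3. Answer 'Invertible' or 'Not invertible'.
\text{Not invertible}

The MA(q) characteristic polynomial is P(z) = 1 + 1.11z - 0.705z^2 - 0.505z^3.
Invertibility requires all roots to lie outside the unit circle, i.e. |z| > 1 for every root.
Degree 3: look for a simple real root z0 first, then factor out (1 - z/z0) and solve the remaining quadratic.
Testing z0 = -2: P(-2) = 1 + (1.11)(-2) + (-0.705)(-2)^2 + (-0.505)(-2)^3
  = 1 + (-2.22) + (-2.82) + (4.04) = 0.  So z_0 = -2 is a root, |z_0| = 2.
Divide out the factor (1 + 0.5 z) = (1 - z/z0) (since 1/z0 = -0.5):
  P(z) = (1 + 0.5 z)(1 + (0.61) z + (-1.01) z^2)
  [check: z-coef 0.61 - (-0.5) = 1.11; z^2-coef -1.01 - (-0.5)(0.61) = -0.705; z^3-coef -(-0.5)(-1.01) = -0.505.]
Remaining roots from the quadratic factor 1 + (0.61) z + (-1.01) z^2:
  Set 1 + (0.61) z + (-1.01) z^2 = 0, i.e. a z^2 + b z + c = 0 with a = -1.01, b = 0.61, c = 1.
  Discriminant D = b^2 - 4ac = (0.61)^2 - 4*(-1.01)*1 = 0.3721 - (-4.04) = 4.4121.
  D >= 0, so the roots are real: z = (-b +/- sqrt(D)) / (2a) = (-0.61 +/- 2.1005) / (-2.02).
    z_1 = (-0.61 + 2.1005) / (-2.02) = -0.7379,   |z_1| = 0.7379.
    z_2 = (-0.61 - 2.1005) / (-2.02) = 1.3418,   |z_2| = 1.3418.
Moduli of all roots: 2.0000, 0.7379, 1.3418.
All moduli strictly greater than 1? No.
Verdict: Not invertible.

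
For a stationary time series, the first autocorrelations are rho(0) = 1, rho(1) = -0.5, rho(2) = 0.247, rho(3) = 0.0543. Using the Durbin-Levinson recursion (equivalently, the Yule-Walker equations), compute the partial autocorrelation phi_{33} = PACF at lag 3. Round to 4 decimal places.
\phi_{33} = 0.2351

The PACF at lag k is phi_{kk}, the last component of the solution
to the Yule-Walker system G_k phi = r_k where
  (G_k)_{ij} = rho(|i - j|), (r_k)_i = rho(i), i,j = 1..k.
Equivalently, Durbin-Levinson gives phi_{kk} iteratively:
  phi_{11} = rho(1)
  phi_{kk} = [rho(k) - sum_{j=1..k-1} phi_{k-1,j} rho(k-j)]
            / [1 - sum_{j=1..k-1} phi_{k-1,j} rho(j)],
  phi_{k,j} = phi_{k-1,j} - phi_{kk} phi_{k-1,k-j},  j = 1..k-1.
Step k = 1:
  phi_11 = rho(1) = -0.5.
Step k = 2:
  phi_22 = [rho(2) - phi_11 rho(1)] / [1 - phi_11 rho(1)] = [0.247 - (-0.5)(-0.5)] / [1 - (-0.5)(-0.5)]
         = -0.003 / 0.75 = -0.004.
  Update: phi_21 = phi_11 - phi_22 phi_11 = -0.5 - (-0.004)(-0.5) = -0.502.
Step k = 3:
  phi_33 = [rho(3) - phi_21 rho(2) - phi_22 rho(1)] / [1 - phi_21 rho(1) - phi_22 rho(2)]
    numerator   = 0.0543 - (-0.502)(0.247) - (-0.004)(-0.5) = 0.176294
    denominator = 1 - (-0.502)(-0.5) - (-0.004)(0.247) = 0.749988
  phi_33 = 0.176294 / 0.749988 = 0.2351.
Therefore phi_{33} = 0.2351.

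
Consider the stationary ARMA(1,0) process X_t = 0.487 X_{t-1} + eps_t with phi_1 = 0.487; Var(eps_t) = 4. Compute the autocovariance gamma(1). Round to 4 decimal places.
\gamma(1) = 2.5536

Multiply the model equation by X_{t-k} and take expectations. With theta_0 = psi_0 = 1 and psi_j the MA(infinity) weights, this gives
  gamma(k) - sum_i phi_i gamma(k-i) = c_k,
  c_k = sigma^2 * sum_{j=k..q} theta_j psi_{j-k}   (c_k = 0 for k > q),
using gamma(-m) = gamma(m).
Pure AR (q = 0): c_0 = sigma^2 = 4, c_k = 0 for k >= 1.
Equations for k = 0 and k = 1 (AR order 1):
  gamma(0) = phi_1 gamma(1) + c_0
  gamma(1) = phi_1 gamma(0) + c_1
Substituting the second into the first: gamma(0) (1 - phi_1^2) = c_0 + phi_1 c_1, so
  gamma(0) = c_0 / (1 - phi_1^2) = 4 / (1 - (0.487)^2) = 4 / 0.762831 = 5.243625.
  gamma(1) = phi_1 gamma(0) = (0.487)(5.243625) = 2.553646.
Therefore gamma(1) = 2.5536 (to 4 decimal places).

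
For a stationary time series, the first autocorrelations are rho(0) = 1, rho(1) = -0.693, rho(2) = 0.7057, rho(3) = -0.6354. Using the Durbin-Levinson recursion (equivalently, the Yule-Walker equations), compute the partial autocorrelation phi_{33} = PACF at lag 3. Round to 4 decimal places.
\phi_{33} = -0.1372

The PACF at lag k is phi_{kk}, the last component of the solution
to the Yule-Walker system G_k phi = r_k where
  (G_k)_{ij} = rho(|i - j|), (r_k)_i = rho(i), i,j = 1..k.
Equivalently, Durbin-Levinson gives phi_{kk} iteratively:
  phi_{11} = rho(1)
  phi_{kk} = [rho(k) - sum_{j=1..k-1} phi_{k-1,j} rho(k-j)]
            / [1 - sum_{j=1..k-1} phi_{k-1,j} rho(j)],
  phi_{k,j} = phi_{k-1,j} - phi_{kk} phi_{k-1,k-j},  j = 1..k-1.
Step k = 1:
  phi_11 = rho(1) = -0.693.
Step k = 2:
  phi_22 = [rho(2) - phi_11 rho(1)] / [1 - phi_11 rho(1)] = [0.7057 - (-0.693)(-0.693)] / [1 - (-0.693)(-0.693)]
         = 0.225451 / 0.519751 = 0.433767.
  Update: phi_21 = phi_11 - phi_22 phi_11 = -0.693 - (0.433767)(-0.693) = -0.392399.
Step k = 3:
  phi_33 = [rho(3) - phi_21 rho(2) - phi_22 rho(1)] / [1 - phi_21 rho(1) - phi_22 rho(2)]
    numerator   = -0.6354 - (-0.392399)(0.7057) - (0.433767)(-0.693) = -0.0578831
    denominator = 1 - (-0.392399)(-0.693) - (0.433767)(0.7057) = 0.42195772
  phi_33 = -0.0578831 / 0.42195772 = -0.1372.
Therefore phi_{33} = -0.1372.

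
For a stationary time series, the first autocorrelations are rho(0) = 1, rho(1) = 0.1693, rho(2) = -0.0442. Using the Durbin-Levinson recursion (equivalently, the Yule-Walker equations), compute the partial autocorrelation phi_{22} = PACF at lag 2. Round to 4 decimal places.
\phi_{22} = -0.0750

The PACF at lag k is phi_{kk}, the last component of the solution
to the Yule-Walker system G_k phi = r_k where
  (G_k)_{ij} = rho(|i - j|), (r_k)_i = rho(i), i,j = 1..k.
Equivalently, Durbin-Levinson gives phi_{kk} iteratively:
  phi_{11} = rho(1)
  phi_{kk} = [rho(k) - sum_{j=1..k-1} phi_{k-1,j} rho(k-j)]
            / [1 - sum_{j=1..k-1} phi_{k-1,j} rho(j)],
  phi_{k,j} = phi_{k-1,j} - phi_{kk} phi_{k-1,k-j},  j = 1..k-1.
Step k = 1:
  phi_11 = rho(1) = 0.1693.
Step k = 2:
  phi_22 = [rho(2) - phi_11 rho(1)] / [1 - phi_11 rho(1)] = [-0.0442 - (0.1693)(0.1693)] / [1 - (0.1693)(0.1693)]
         = -0.07286249 / 0.97133751 = -0.075.
Therefore phi_{22} = -0.0750.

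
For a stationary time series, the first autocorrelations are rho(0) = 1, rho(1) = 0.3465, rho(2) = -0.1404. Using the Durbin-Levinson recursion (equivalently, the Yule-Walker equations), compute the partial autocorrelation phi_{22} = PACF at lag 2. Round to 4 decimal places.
\phi_{22} = -0.2960

The PACF at lag k is phi_{kk}, the last component of the solution
to the Yule-Walker system G_k phi = r_k where
  (G_k)_{ij} = rho(|i - j|), (r_k)_i = rho(i), i,j = 1..k.
Equivalently, Durbin-Levinson gives phi_{kk} iteratively:
  phi_{11} = rho(1)
  phi_{kk} = [rho(k) - sum_{j=1..k-1} phi_{k-1,j} rho(k-j)]
            / [1 - sum_{j=1..k-1} phi_{k-1,j} rho(j)],
  phi_{k,j} = phi_{k-1,j} - phi_{kk} phi_{k-1,k-j},  j = 1..k-1.
Step k = 1:
  phi_11 = rho(1) = 0.3465.
Step k = 2:
  phi_22 = [rho(2) - phi_11 rho(1)] / [1 - phi_11 rho(1)] = [-0.1404 - (0.3465)(0.3465)] / [1 - (0.3465)(0.3465)]
         = -0.26046225 / 0.87993775 = -0.296.
Therefore phi_{22} = -0.2960.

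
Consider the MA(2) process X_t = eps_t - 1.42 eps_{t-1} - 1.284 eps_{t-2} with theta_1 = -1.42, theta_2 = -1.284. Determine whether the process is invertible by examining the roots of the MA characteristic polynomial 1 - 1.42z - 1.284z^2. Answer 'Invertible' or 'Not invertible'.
\text{Not invertible}

The MA(q) characteristic polynomial is P(z) = 1 - 1.42z - 1.284z^2.
Invertibility requires all roots to lie outside the unit circle, i.e. |z| > 1 for every root.
Set 1 + (-1.42) z + (-1.284) z^2 = 0, i.e. a z^2 + b z + c = 0 with a = -1.284, b = -1.42, c = 1.
Discriminant D = b^2 - 4ac = (-1.42)^2 - 4*(-1.284)*1 = 2.0164 - (-5.136) = 7.1524.
D >= 0, so the roots are real: z = (-b +/- sqrt(D)) / (2a) = (1.42 +/- 2.674397) / (-2.568).
  z_1 = (1.42 + 2.674397) / (-2.568) = -1.5944,   |z_1| = 1.5944.
  z_2 = (1.42 - 2.674397) / (-2.568) = 0.4885,   |z_2| = 0.4885.
Moduli of all roots: 1.5944, 0.4885.
All moduli strictly greater than 1? No.
Verdict: Not invertible.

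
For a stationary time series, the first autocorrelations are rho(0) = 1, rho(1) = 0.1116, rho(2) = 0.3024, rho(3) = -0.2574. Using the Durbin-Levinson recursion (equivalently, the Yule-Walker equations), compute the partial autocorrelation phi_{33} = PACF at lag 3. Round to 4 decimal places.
\phi_{33} = -0.3480

The PACF at lag k is phi_{kk}, the last component of the solution
to the Yule-Walker system G_k phi = r_k where
  (G_k)_{ij} = rho(|i - j|), (r_k)_i = rho(i), i,j = 1..k.
Equivalently, Durbin-Levinson gives phi_{kk} iteratively:
  phi_{11} = rho(1)
  phi_{kk} = [rho(k) - sum_{j=1..k-1} phi_{k-1,j} rho(k-j)]
            / [1 - sum_{j=1..k-1} phi_{k-1,j} rho(j)],
  phi_{k,j} = phi_{k-1,j} - phi_{kk} phi_{k-1,k-j},  j = 1..k-1.
Step k = 1:
  phi_11 = rho(1) = 0.1116.
Step k = 2:
  phi_22 = [rho(2) - phi_11 rho(1)] / [1 - phi_11 rho(1)] = [0.3024 - (0.1116)(0.1116)] / [1 - (0.1116)(0.1116)]
         = 0.28994544 / 0.98754544 = 0.293602.
  Update: phi_21 = phi_11 - phi_22 phi_11 = 0.1116 - (0.293602)(0.1116) = 0.078834.
Step k = 3:
  phi_33 = [rho(3) - phi_21 rho(2) - phi_22 rho(1)] / [1 - phi_21 rho(1) - phi_22 rho(2)]
    numerator   = -0.2574 - (0.078834)(0.3024) - (0.293602)(0.1116) = -0.3140054
    denominator = 1 - (0.078834)(0.1116) - (0.293602)(0.3024) = 0.90241684
  phi_33 = -0.3140054 / 0.90241684 = -0.348.
Therefore phi_{33} = -0.3480.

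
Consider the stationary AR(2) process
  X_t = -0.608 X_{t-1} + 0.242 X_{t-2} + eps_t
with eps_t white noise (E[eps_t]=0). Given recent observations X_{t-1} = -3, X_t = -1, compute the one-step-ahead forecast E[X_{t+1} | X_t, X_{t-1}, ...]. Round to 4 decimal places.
E[X_{t+1} \mid \mathcal F_t] = -0.1180

For an AR(p) model X_t = c + sum_i phi_i X_{t-i} + eps_t, the
one-step-ahead conditional mean is
  E[X_{t+1} | X_t, ...] = c + sum_i phi_i X_{t+1-i}.
Substitute known values:
  E[X_{t+1} | ...] = (-0.608) * (-1) + (0.242) * (-3)
                   = -0.1180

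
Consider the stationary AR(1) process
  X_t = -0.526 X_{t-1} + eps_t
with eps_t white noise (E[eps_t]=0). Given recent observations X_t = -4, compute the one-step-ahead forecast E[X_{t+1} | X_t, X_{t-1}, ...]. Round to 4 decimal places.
E[X_{t+1} \mid \mathcal F_t] = 2.1040

For an AR(p) model X_t = c + sum_i phi_i X_{t-i} + eps_t, the
one-step-ahead conditional mean is
  E[X_{t+1} | X_t, ...] = c + sum_i phi_i X_{t+1-i}.
Substitute known values:
  E[X_{t+1} | ...] = (-0.526) * (-4)
                   = 2.1040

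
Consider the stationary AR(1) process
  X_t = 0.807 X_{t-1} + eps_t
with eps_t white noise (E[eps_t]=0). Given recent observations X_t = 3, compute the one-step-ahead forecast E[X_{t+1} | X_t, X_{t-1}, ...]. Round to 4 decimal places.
E[X_{t+1} \mid \mathcal F_t] = 2.4210

For an AR(p) model X_t = c + sum_i phi_i X_{t-i} + eps_t, the
one-step-ahead conditional mean is
  E[X_{t+1} | X_t, ...] = c + sum_i phi_i X_{t+1-i}.
Substitute known values:
  E[X_{t+1} | ...] = (0.807) * (3)
                   = 2.4210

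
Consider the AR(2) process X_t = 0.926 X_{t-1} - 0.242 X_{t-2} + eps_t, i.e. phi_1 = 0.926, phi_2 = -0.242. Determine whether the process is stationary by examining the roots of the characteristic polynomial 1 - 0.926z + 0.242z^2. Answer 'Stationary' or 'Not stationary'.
\text{Stationary}

The AR(p) characteristic polynomial is P(z) = 1 - 0.926z + 0.242z^2.
Stationarity requires all roots to lie outside the unit circle, i.e. |z| > 1 for every root.
Set 1 + (-0.926) z + (0.242) z^2 = 0, i.e. a z^2 + b z + c = 0 with a = 0.242, b = -0.926, c = 1.
Discriminant D = b^2 - 4ac = (-0.926)^2 - 4*(0.242)*1 = 0.857476 - (0.968) = -0.110524.
D < 0, so the roots are the complex-conjugate pair z = (-b +/- i sqrt(-D)) / (2a) = 1.9132 +/- 0.6869i.
For a conjugate pair |z|^2 = z * conj(z) = (product of roots) = c/a = 1/(0.242) = 4.132231, so |z| = sqrt(4.132231) = 2.0328 for both roots.
Moduli of all roots: 2.0328, 2.0328.
All moduli strictly greater than 1? Yes.
Verdict: Stationary.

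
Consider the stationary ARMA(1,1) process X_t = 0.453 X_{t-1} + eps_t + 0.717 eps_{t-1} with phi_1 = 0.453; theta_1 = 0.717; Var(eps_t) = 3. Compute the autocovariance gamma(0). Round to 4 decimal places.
\gamma(0) = 8.1670

Multiply the model equation by X_{t-k} and take expectations. With theta_0 = psi_0 = 1 and psi_j the MA(infinity) weights, this gives
  gamma(k) - sum_i phi_i gamma(k-i) = c_k,
  c_k = sigma^2 * sum_{j=k..q} theta_j psi_{j-k}   (c_k = 0 for k > q),
using gamma(-m) = gamma(m).
psi-weights needed (psi_j = theta_j + sum_i phi_i psi_{j-i}):
  psi_1 = theta_1 + phi_1 = 0.717 + (0.453) = 1.17
Right-hand sides:
  c_0 = sigma^2 (1 + theta_1 psi_1) = 3 * (1 + (0.717)(1.17)) = 3 * 1.83889 = 5.51667
  c_1 = sigma^2 theta_1 = 3 * (0.717) = 2.151
  c_2 = 0
Equations for k = 0 and k = 1 (AR order 1):
  gamma(0) = phi_1 gamma(1) + c_0
  gamma(1) = phi_1 gamma(0) + c_1
Substituting the second into the first: gamma(0) (1 - phi_1^2) = c_0 + phi_1 c_1, so
  gamma(0) = (c_0 + phi_1 c_1) / (1 - phi_1^2) = (5.51667 + (0.453)(2.151)) / (1 - (0.453)^2) = 6.491073 / 0.794791 = 8.167019.
Therefore gamma(0) = 8.1670 (to 4 decimal places).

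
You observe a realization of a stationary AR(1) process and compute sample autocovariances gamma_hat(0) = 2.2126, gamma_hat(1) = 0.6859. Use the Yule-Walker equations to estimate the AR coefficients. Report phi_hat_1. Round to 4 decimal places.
\hat\phi_{1} = 0.3100

The Yule-Walker equations for an AR(p) process read, in matrix form,
  Gamma_p phi = r_p,   with   (Gamma_p)_{ij} = gamma(|i - j|),
                       (r_p)_i = gamma(i),   i,j = 1..p.
Substitute the sample gammas (Toeplitz matrix and right-hand side of size 1):
  Gamma_p = [[2.2126]]
  r_p     = [0.6859]
With p = 1 this is the single equation gamma(0) phi_1 = gamma(1):
  phi_hat_1 = gamma(1) / gamma(0) = 0.6859 / 2.2126 = 0.3100.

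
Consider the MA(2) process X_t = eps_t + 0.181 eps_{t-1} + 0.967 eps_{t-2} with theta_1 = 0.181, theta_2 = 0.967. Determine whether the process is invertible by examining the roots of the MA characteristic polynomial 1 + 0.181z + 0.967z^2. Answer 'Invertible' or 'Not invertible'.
\text{Invertible}

The MA(q) characteristic polynomial is P(z) = 1 + 0.181z + 0.967z^2.
Invertibility requires all roots to lie outside the unit circle, i.e. |z| > 1 for every root.
Set 1 + (0.181) z + (0.967) z^2 = 0, i.e. a z^2 + b z + c = 0 with a = 0.967, b = 0.181, c = 1.
Discriminant D = b^2 - 4ac = (0.181)^2 - 4*(0.967)*1 = 0.032761 - (3.868) = -3.835239.
D < 0, so the roots are the complex-conjugate pair z = (-b +/- i sqrt(-D)) / (2a) = -0.0936 +/- 1.0126i.
For a conjugate pair |z|^2 = z * conj(z) = (product of roots) = c/a = 1/(0.967) = 1.034126, so |z| = sqrt(1.034126) = 1.0169 for both roots.
Moduli of all roots: 1.0169, 1.0169.
All moduli strictly greater than 1? Yes.
Verdict: Invertible.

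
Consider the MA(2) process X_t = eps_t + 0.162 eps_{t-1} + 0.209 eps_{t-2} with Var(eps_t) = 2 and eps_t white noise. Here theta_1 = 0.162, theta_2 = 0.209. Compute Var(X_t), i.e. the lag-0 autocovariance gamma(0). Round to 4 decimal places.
\gamma(0) = 2.1399

For an MA(q) process X_t = eps_t + sum_i theta_i eps_{t-i} with
Var(eps_t) = sigma^2, the variance is
  gamma(0) = sigma^2 * (1 + sum_i theta_i^2).
  sum_i theta_i^2 = (0.162)^2 + (0.209)^2 = 0.026244 + 0.043681 = 0.069925.
  gamma(0) = 2 * (1 + 0.069925) = 2 * 1.069925 = 2.13985, which rounds to 2.1399.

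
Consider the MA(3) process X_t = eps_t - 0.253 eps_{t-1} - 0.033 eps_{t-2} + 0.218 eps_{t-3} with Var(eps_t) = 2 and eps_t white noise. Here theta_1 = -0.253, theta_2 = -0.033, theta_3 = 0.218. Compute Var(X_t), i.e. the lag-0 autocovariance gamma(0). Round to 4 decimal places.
\gamma(0) = 2.2252

For an MA(q) process X_t = eps_t + sum_i theta_i eps_{t-i} with
Var(eps_t) = sigma^2, the variance is
  gamma(0) = sigma^2 * (1 + sum_i theta_i^2).
  sum_i theta_i^2 = (-0.253)^2 + (-0.033)^2 + (0.218)^2 = 0.064009 + 0.001089 + 0.047524 = 0.112622.
  gamma(0) = 2 * (1 + 0.112622) = 2 * 1.112622 = 2.225244, which rounds to 2.2252.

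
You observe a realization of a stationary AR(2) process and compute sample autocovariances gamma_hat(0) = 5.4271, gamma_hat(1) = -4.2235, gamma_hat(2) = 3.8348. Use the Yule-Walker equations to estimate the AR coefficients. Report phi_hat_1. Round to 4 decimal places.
\hat\phi_{1} = -0.5790

The Yule-Walker equations for an AR(p) process read, in matrix form,
  Gamma_p phi = r_p,   with   (Gamma_p)_{ij} = gamma(|i - j|),
                       (r_p)_i = gamma(i),   i,j = 1..p.
Substitute the sample gammas (Toeplitz matrix and right-hand side of size 2):
  Gamma_p = [[5.4271, -4.2235], [-4.2235, 5.4271]]
  r_p     = [-4.2235, 3.8348]
Written out:
  5.4271 phi_1 - 4.2235 phi_2 = -4.2235
  -4.2235 phi_1 + 5.4271 phi_2 = 3.8348
Solve by Cramer's rule:
  det = gamma(0)^2 - gamma(1)^2 = (5.4271)^2 - (-4.2235)^2 = 29.45341441 - 17.83795225 = 11.61546216
  phi_hat_1 = [gamma(1) gamma(0) - gamma(1) gamma(2)] / det = [(-4.2235)(5.4271) - (-4.2235)(3.8348)] / 11.61546216 = -6.72507905 / 11.61546216 = -0.579
  phi_hat_2 = [gamma(0) gamma(2) - gamma(1)^2] / det = [(5.4271)(3.8348) - (-4.2235)^2] / 11.61546216 = 2.97389083 / 11.61546216 = 0.256
So phi_hat = [-0.5790, 0.2560].
Therefore phi_hat_1 = -0.5790.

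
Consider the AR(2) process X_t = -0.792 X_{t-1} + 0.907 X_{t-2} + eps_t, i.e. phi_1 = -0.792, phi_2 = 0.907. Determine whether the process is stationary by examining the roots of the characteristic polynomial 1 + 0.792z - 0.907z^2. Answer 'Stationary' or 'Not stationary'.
\text{Not stationary}

The AR(p) characteristic polynomial is P(z) = 1 + 0.792z - 0.907z^2.
Stationarity requires all roots to lie outside the unit circle, i.e. |z| > 1 for every root.
Set 1 + (0.792) z + (-0.907) z^2 = 0, i.e. a z^2 + b z + c = 0 with a = -0.907, b = 0.792, c = 1.
Discriminant D = b^2 - 4ac = (0.792)^2 - 4*(-0.907)*1 = 0.627264 - (-3.628) = 4.255264.
D >= 0, so the roots are real: z = (-b +/- sqrt(D)) / (2a) = (-0.792 +/- 2.062829) / (-1.814).
  z_1 = (-0.792 + 2.062829) / (-1.814) = -0.7006,   |z_1| = 0.7006.
  z_2 = (-0.792 - 2.062829) / (-1.814) = 1.5738,   |z_2| = 1.5738.
Moduli of all roots: 0.7006, 1.5738.
All moduli strictly greater than 1? No.
Verdict: Not stationary.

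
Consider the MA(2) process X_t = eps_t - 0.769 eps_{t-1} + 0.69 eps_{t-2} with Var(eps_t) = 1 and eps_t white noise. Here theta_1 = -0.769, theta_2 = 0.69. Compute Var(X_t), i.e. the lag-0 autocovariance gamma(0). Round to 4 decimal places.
\gamma(0) = 2.0675

For an MA(q) process X_t = eps_t + sum_i theta_i eps_{t-i} with
Var(eps_t) = sigma^2, the variance is
  gamma(0) = sigma^2 * (1 + sum_i theta_i^2).
  sum_i theta_i^2 = (-0.769)^2 + (0.69)^2 = 0.591361 + 0.4761 = 1.067461.
  gamma(0) = 1 * (1 + 1.067461) = 1 * 2.067461 = 2.067461, which rounds to 2.0675.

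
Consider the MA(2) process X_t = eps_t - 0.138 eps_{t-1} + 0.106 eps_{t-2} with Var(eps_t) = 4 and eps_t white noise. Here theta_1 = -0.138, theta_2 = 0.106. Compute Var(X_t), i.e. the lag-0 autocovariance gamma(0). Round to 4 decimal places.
\gamma(0) = 4.1211

For an MA(q) process X_t = eps_t + sum_i theta_i eps_{t-i} with
Var(eps_t) = sigma^2, the variance is
  gamma(0) = sigma^2 * (1 + sum_i theta_i^2).
  sum_i theta_i^2 = (-0.138)^2 + (0.106)^2 = 0.019044 + 0.011236 = 0.03028.
  gamma(0) = 4 * (1 + 0.03028) = 4 * 1.03028 = 4.12112, which rounds to 4.1211.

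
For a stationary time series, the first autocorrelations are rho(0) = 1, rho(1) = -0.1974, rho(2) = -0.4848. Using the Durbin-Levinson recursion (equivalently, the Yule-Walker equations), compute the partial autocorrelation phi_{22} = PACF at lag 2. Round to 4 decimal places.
\phi_{22} = -0.5450

The PACF at lag k is phi_{kk}, the last component of the solution
to the Yule-Walker system G_k phi = r_k where
  (G_k)_{ij} = rho(|i - j|), (r_k)_i = rho(i), i,j = 1..k.
Equivalently, Durbin-Levinson gives phi_{kk} iteratively:
  phi_{11} = rho(1)
  phi_{kk} = [rho(k) - sum_{j=1..k-1} phi_{k-1,j} rho(k-j)]
            / [1 - sum_{j=1..k-1} phi_{k-1,j} rho(j)],
  phi_{k,j} = phi_{k-1,j} - phi_{kk} phi_{k-1,k-j},  j = 1..k-1.
Step k = 1:
  phi_11 = rho(1) = -0.1974.
Step k = 2:
  phi_22 = [rho(2) - phi_11 rho(1)] / [1 - phi_11 rho(1)] = [-0.4848 - (-0.1974)(-0.1974)] / [1 - (-0.1974)(-0.1974)]
         = -0.52376676 / 0.96103324 = -0.545.
Therefore phi_{22} = -0.5450.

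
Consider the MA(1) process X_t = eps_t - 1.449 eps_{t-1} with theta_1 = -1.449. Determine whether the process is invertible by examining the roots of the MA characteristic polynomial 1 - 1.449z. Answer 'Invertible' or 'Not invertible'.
\text{Not invertible}

The MA(q) characteristic polynomial is P(z) = 1 - 1.449z.
Invertibility requires all roots to lie outside the unit circle, i.e. |z| > 1 for every root.
This is linear in z: 1 + (-1.449) z = 0  =>  z = -1/(-1.449) = 0.690131,  |z| = 0.690131.
Moduli of all roots: 0.6901.
All moduli strictly greater than 1? No.
Verdict: Not invertible.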